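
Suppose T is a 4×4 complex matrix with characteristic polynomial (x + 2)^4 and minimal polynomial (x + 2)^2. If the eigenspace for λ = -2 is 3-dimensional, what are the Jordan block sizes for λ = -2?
Block sizes for λ = -2: [2, 1, 1]

Step 1 — from the characteristic polynomial, algebraic multiplicity of λ = -2 is 4. From dim ker(T − (-2)·I) = 3, there are exactly 3 Jordan blocks for λ = -2.
Step 2 — from the minimal polynomial, the factor (x + 2)^2 tells us the largest block for λ = -2 has size 2.
Step 3 — with total size 4, 3 blocks, and largest block 2, the block sizes (in nonincreasing order) are [2, 1, 1].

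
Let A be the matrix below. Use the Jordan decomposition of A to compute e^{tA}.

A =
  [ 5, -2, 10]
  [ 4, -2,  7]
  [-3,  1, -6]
e^{tA} =
  [-t^2*exp(-t) + 6*t*exp(-t) + exp(-t), -2*t*exp(-t), -2*t^2*exp(-t) + 10*t*exp(-t)]
  [-t^2*exp(-t)/2 + 4*t*exp(-t), -t*exp(-t) + exp(-t), -t^2*exp(-t) + 7*t*exp(-t)]
  [t^2*exp(-t)/2 - 3*t*exp(-t), t*exp(-t), t^2*exp(-t) - 5*t*exp(-t) + exp(-t)]

Strategy: write A = P · J · P⁻¹ where J is a Jordan canonical form, so e^{tA} = P · e^{tJ} · P⁻¹, and e^{tJ} can be computed block-by-block.

A has Jordan form
J =
  [-1,  1,  0]
  [ 0, -1,  1]
  [ 0,  0, -1]
(up to reordering of blocks).

Per-block formulas:
  For a 3×3 Jordan block J_3(-1): exp(t · J_3(-1)) = e^(-1t)·(I + t·N + (t^2/2)·N^2), where N is the 3×3 nilpotent shift.

After assembling e^{tJ} and conjugating by P, we get:

e^{tA} =
  [-t^2*exp(-t) + 6*t*exp(-t) + exp(-t), -2*t*exp(-t), -2*t^2*exp(-t) + 10*t*exp(-t)]
  [-t^2*exp(-t)/2 + 4*t*exp(-t), -t*exp(-t) + exp(-t), -t^2*exp(-t) + 7*t*exp(-t)]
  [t^2*exp(-t)/2 - 3*t*exp(-t), t*exp(-t), t^2*exp(-t) - 5*t*exp(-t) + exp(-t)]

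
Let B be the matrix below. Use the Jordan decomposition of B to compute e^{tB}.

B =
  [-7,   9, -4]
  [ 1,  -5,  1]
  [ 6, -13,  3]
e^{tB} =
  [t^2*exp(-3*t)/2 - 4*t*exp(-3*t) + exp(-3*t), -t^2*exp(-3*t) + 9*t*exp(-3*t), t^2*exp(-3*t)/2 - 4*t*exp(-3*t)]
  [t*exp(-3*t), -2*t*exp(-3*t) + exp(-3*t), t*exp(-3*t)]
  [-t^2*exp(-3*t)/2 + 6*t*exp(-3*t), t^2*exp(-3*t) - 13*t*exp(-3*t), -t^2*exp(-3*t)/2 + 6*t*exp(-3*t) + exp(-3*t)]

Strategy: write B = P · J · P⁻¹ where J is a Jordan canonical form, so e^{tB} = P · e^{tJ} · P⁻¹, and e^{tJ} can be computed block-by-block.

B has Jordan form
J =
  [-3,  1,  0]
  [ 0, -3,  1]
  [ 0,  0, -3]
(up to reordering of blocks).

Per-block formulas:
  For a 3×3 Jordan block J_3(-3): exp(t · J_3(-3)) = e^(-3t)·(I + t·N + (t^2/2)·N^2), where N is the 3×3 nilpotent shift.

After assembling e^{tJ} and conjugating by P, we get:

e^{tB} =
  [t^2*exp(-3*t)/2 - 4*t*exp(-3*t) + exp(-3*t), -t^2*exp(-3*t) + 9*t*exp(-3*t), t^2*exp(-3*t)/2 - 4*t*exp(-3*t)]
  [t*exp(-3*t), -2*t*exp(-3*t) + exp(-3*t), t*exp(-3*t)]
  [-t^2*exp(-3*t)/2 + 6*t*exp(-3*t), t^2*exp(-3*t) - 13*t*exp(-3*t), -t^2*exp(-3*t)/2 + 6*t*exp(-3*t) + exp(-3*t)]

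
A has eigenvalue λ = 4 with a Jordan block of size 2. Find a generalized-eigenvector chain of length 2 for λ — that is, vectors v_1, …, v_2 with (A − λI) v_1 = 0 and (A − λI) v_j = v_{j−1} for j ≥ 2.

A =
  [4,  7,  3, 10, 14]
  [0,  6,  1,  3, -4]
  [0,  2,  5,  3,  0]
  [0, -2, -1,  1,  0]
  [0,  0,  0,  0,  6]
A Jordan chain for λ = 4 of length 2:
v_1 = (7, 2, 2, -2, 0)ᵀ
v_2 = (0, 1, 0, 0, 0)ᵀ

Let N = A − (4)·I. We want v_2 with N^2 v_2 = 0 but N^1 v_2 ≠ 0; then v_{j-1} := N · v_j for j = 2, …, 2.

Pick v_2 = (0, 1, 0, 0, 0)ᵀ.
Then v_1 = N · v_2 = (7, 2, 2, -2, 0)ᵀ.

Sanity check: (A − (4)·I) v_1 = (0, 0, 0, 0, 0)ᵀ = 0. ✓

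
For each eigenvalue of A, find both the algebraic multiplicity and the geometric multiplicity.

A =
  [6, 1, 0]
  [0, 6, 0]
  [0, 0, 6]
λ = 6: alg = 3, geom = 2

Step 1 — factor the characteristic polynomial to read off the algebraic multiplicities:
  χ_A(x) = (x - 6)^3

Step 2 — compute geometric multiplicities via the rank-nullity identity g(λ) = n − rank(A − λI):
  rank(A − (6)·I) = 1, so dim ker(A − (6)·I) = n − 1 = 2

Summary:
  λ = 6: algebraic multiplicity = 3, geometric multiplicity = 2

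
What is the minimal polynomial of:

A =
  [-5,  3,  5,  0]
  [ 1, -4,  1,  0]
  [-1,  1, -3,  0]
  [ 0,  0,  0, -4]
x^3 + 12*x^2 + 48*x + 64

The characteristic polynomial is χ_A(x) = (x + 4)^4, so the eigenvalues are known. The minimal polynomial is
  m_A(x) = Π_λ (x − λ)^{k_λ}
where k_λ is the size of the *largest* Jordan block for λ (equivalently, the smallest k with (A − λI)^k v = 0 for every generalised eigenvector v of λ).

  λ = -4: largest Jordan block has size 3, contributing (x + 4)^3

So m_A(x) = (x + 4)^3 = x^3 + 12*x^2 + 48*x + 64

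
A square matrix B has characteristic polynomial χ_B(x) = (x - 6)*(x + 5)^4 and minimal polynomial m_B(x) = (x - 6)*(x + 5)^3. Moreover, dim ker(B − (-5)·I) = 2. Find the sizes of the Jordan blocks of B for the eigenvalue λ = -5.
Block sizes for λ = -5: [3, 1]

Step 1 — from the characteristic polynomial, algebraic multiplicity of λ = -5 is 4. From dim ker(B − (-5)·I) = 2, there are exactly 2 Jordan blocks for λ = -5.
Step 2 — from the minimal polynomial, the factor (x + 5)^3 tells us the largest block for λ = -5 has size 3.
Step 3 — with total size 4, 2 blocks, and largest block 3, the block sizes (in nonincreasing order) are [3, 1].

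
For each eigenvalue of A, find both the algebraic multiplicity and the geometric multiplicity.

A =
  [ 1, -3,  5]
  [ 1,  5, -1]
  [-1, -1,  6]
λ = 4: alg = 3, geom = 1

Step 1 — factor the characteristic polynomial to read off the algebraic multiplicities:
  χ_A(x) = (x - 4)^3

Step 2 — compute geometric multiplicities via the rank-nullity identity g(λ) = n − rank(A − λI):
  rank(A − (4)·I) = 2, so dim ker(A − (4)·I) = n − 2 = 1

Summary:
  λ = 4: algebraic multiplicity = 3, geometric multiplicity = 1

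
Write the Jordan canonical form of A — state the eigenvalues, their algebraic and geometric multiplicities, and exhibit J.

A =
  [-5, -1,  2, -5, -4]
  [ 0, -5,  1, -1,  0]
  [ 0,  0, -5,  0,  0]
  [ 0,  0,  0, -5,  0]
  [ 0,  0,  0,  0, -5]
J_3(-5) ⊕ J_1(-5) ⊕ J_1(-5)

The characteristic polynomial is
  det(x·I − A) = x^5 + 25*x^4 + 250*x^3 + 1250*x^2 + 3125*x + 3125 = (x + 5)^5

Eigenvalues and multiplicities (the geometric multiplicity of λ is n − rank(A − λI), which equals the number of Jordan blocks for λ):
  λ = -5: algebraic multiplicity = 5, geometric multiplicity = 3

Determining the block sizes for each eigenvalue:
  λ = -5: with am = 5 and gm = 3, the partition is not yet determined (e.g. several partitions of 5 into 3 parts exist). Let N = A − (-5)·I. Computing rank(N^1) = 2, rank(N^2) = 1, rank(N^3) = 0; the number of blocks of size ≥ j is rank(N^{j−1}) − rank(N^j), giving [3, 1, 1]. So we have 1 block(s) of size 3, 2 block(s) of size 1 → block sizes [3, 1, 1]

Assembling the blocks gives a Jordan form
J =
  [-5,  1,  0,  0,  0]
  [ 0, -5,  1,  0,  0]
  [ 0,  0, -5,  0,  0]
  [ 0,  0,  0, -5,  0]
  [ 0,  0,  0,  0, -5]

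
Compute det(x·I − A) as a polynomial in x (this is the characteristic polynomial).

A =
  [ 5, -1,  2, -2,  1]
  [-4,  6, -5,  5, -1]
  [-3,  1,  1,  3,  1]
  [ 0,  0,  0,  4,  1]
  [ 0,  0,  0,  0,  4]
x^5 - 20*x^4 + 160*x^3 - 640*x^2 + 1280*x - 1024

Expanding det(x·I − A) (e.g. by cofactor expansion or by noting that A is similar to its Jordan form J, which has the same characteristic polynomial as A) gives
  χ_A(x) = x^5 - 20*x^4 + 160*x^3 - 640*x^2 + 1280*x - 1024
which factors as (x - 4)^5. The eigenvalues (with algebraic multiplicities) are λ = 4 with multiplicity 5.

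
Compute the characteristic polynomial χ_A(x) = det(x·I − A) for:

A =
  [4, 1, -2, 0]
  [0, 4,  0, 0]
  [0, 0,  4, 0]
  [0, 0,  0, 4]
x^4 - 16*x^3 + 96*x^2 - 256*x + 256

Expanding det(x·I − A) (e.g. by cofactor expansion or by noting that A is similar to its Jordan form J, which has the same characteristic polynomial as A) gives
  χ_A(x) = x^4 - 16*x^3 + 96*x^2 - 256*x + 256
which factors as (x - 4)^4. The eigenvalues (with algebraic multiplicities) are λ = 4 with multiplicity 4.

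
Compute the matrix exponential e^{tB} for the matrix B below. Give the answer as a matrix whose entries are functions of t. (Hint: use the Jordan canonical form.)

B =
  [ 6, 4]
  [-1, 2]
e^{tB} =
  [2*t*exp(4*t) + exp(4*t), 4*t*exp(4*t)]
  [-t*exp(4*t), -2*t*exp(4*t) + exp(4*t)]

Strategy: write B = P · J · P⁻¹ where J is a Jordan canonical form, so e^{tB} = P · e^{tJ} · P⁻¹, and e^{tJ} can be computed block-by-block.

B has Jordan form
J =
  [4, 1]
  [0, 4]
(up to reordering of blocks).

Per-block formulas:
  For a 2×2 Jordan block J_2(4): exp(t · J_2(4)) = e^(4t)·(I + t·N), where N is the 2×2 nilpotent shift.

After assembling e^{tJ} and conjugating by P, we get:

e^{tB} =
  [2*t*exp(4*t) + exp(4*t), 4*t*exp(4*t)]
  [-t*exp(4*t), -2*t*exp(4*t) + exp(4*t)]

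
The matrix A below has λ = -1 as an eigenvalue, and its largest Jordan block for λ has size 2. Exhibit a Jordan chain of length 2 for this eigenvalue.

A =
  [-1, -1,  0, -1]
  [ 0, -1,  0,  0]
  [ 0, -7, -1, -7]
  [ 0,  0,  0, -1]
A Jordan chain for λ = -1 of length 2:
v_1 = (-1, 0, -7, 0)ᵀ
v_2 = (0, 1, 0, 0)ᵀ

Let N = A − (-1)·I. We want v_2 with N^2 v_2 = 0 but N^1 v_2 ≠ 0; then v_{j-1} := N · v_j for j = 2, …, 2.

Pick v_2 = (0, 1, 0, 0)ᵀ.
Then v_1 = N · v_2 = (-1, 0, -7, 0)ᵀ.

Sanity check: (A − (-1)·I) v_1 = (0, 0, 0, 0)ᵀ = 0. ✓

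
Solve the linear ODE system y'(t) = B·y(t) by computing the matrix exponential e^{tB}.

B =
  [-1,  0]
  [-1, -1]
e^{tB} =
  [exp(-t), 0]
  [-t*exp(-t), exp(-t)]

Strategy: write B = P · J · P⁻¹ where J is a Jordan canonical form, so e^{tB} = P · e^{tJ} · P⁻¹, and e^{tJ} can be computed block-by-block.

B has Jordan form
J =
  [-1,  1]
  [ 0, -1]
(up to reordering of blocks).

Per-block formulas:
  For a 2×2 Jordan block J_2(-1): exp(t · J_2(-1)) = e^(-1t)·(I + t·N), where N is the 2×2 nilpotent shift.

After assembling e^{tJ} and conjugating by P, we get:

e^{tB} =
  [exp(-t), 0]
  [-t*exp(-t), exp(-t)]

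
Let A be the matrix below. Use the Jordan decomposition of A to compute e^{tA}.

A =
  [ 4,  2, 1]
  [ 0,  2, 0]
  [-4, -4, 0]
e^{tA} =
  [2*t*exp(2*t) + exp(2*t), 2*t*exp(2*t), t*exp(2*t)]
  [0, exp(2*t), 0]
  [-4*t*exp(2*t), -4*t*exp(2*t), -2*t*exp(2*t) + exp(2*t)]

Strategy: write A = P · J · P⁻¹ where J is a Jordan canonical form, so e^{tA} = P · e^{tJ} · P⁻¹, and e^{tJ} can be computed block-by-block.

A has Jordan form
J =
  [2, 1, 0]
  [0, 2, 0]
  [0, 0, 2]
(up to reordering of blocks).

Per-block formulas:
  For a 1×1 block at λ = 2: exp(t · [2]) = [e^(2t)].
  For a 2×2 Jordan block J_2(2): exp(t · J_2(2)) = e^(2t)·(I + t·N), where N is the 2×2 nilpotent shift.

After assembling e^{tJ} and conjugating by P, we get:

e^{tA} =
  [2*t*exp(2*t) + exp(2*t), 2*t*exp(2*t), t*exp(2*t)]
  [0, exp(2*t), 0]
  [-4*t*exp(2*t), -4*t*exp(2*t), -2*t*exp(2*t) + exp(2*t)]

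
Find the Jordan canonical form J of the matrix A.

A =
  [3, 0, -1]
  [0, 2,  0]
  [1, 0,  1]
J_2(2) ⊕ J_1(2)

The characteristic polynomial is
  det(x·I − A) = x^3 - 6*x^2 + 12*x - 8 = (x - 2)^3

Eigenvalues and multiplicities (the geometric multiplicity of λ is n − rank(A − λI), which equals the number of Jordan blocks for λ):
  λ = 2: algebraic multiplicity = 3, geometric multiplicity = 2

Determining the block sizes for each eigenvalue:
  λ = 2: 2 blocks summing to 3 forces exactly one block of size 2 and the rest size 1 → block sizes [2, 1]

Assembling the blocks gives a Jordan form
J =
  [2, 1, 0]
  [0, 2, 0]
  [0, 0, 2]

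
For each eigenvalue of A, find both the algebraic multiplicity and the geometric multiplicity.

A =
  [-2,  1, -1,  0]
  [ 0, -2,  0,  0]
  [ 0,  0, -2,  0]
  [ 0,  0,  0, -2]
λ = -2: alg = 4, geom = 3

Step 1 — factor the characteristic polynomial to read off the algebraic multiplicities:
  χ_A(x) = (x + 2)^4

Step 2 — compute geometric multiplicities via the rank-nullity identity g(λ) = n − rank(A − λI):
  rank(A − (-2)·I) = 1, so dim ker(A − (-2)·I) = n − 1 = 3

Summary:
  λ = -2: algebraic multiplicity = 4, geometric multiplicity = 3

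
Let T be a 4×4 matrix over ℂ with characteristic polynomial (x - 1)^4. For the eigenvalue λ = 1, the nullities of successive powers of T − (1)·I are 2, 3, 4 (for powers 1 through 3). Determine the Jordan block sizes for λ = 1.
Block sizes for λ = 1: [3, 1]

From the dimensions of kernels of powers, the number of Jordan blocks of size at least j is d_j − d_{j−1} where d_j = dim ker(N^j) (with d_0 = 0). Computing the differences gives [2, 1, 1].
The number of blocks of size exactly k is (#blocks of size ≥ k) − (#blocks of size ≥ k + 1), so the partition is: 1 block(s) of size 1, 1 block(s) of size 3.
In nonincreasing order the block sizes are [3, 1].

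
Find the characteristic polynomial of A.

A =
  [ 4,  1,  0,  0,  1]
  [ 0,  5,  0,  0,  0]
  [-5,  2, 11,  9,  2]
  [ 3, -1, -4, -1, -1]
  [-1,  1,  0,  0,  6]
x^5 - 25*x^4 + 250*x^3 - 1250*x^2 + 3125*x - 3125

Expanding det(x·I − A) (e.g. by cofactor expansion or by noting that A is similar to its Jordan form J, which has the same characteristic polynomial as A) gives
  χ_A(x) = x^5 - 25*x^4 + 250*x^3 - 1250*x^2 + 3125*x - 3125
which factors as (x - 5)^5. The eigenvalues (with algebraic multiplicities) are λ = 5 with multiplicity 5.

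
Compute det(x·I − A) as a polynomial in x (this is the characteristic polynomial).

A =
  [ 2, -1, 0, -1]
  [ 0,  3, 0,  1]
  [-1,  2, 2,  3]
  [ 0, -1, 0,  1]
x^4 - 8*x^3 + 24*x^2 - 32*x + 16

Expanding det(x·I − A) (e.g. by cofactor expansion or by noting that A is similar to its Jordan form J, which has the same characteristic polynomial as A) gives
  χ_A(x) = x^4 - 8*x^3 + 24*x^2 - 32*x + 16
which factors as (x - 2)^4. The eigenvalues (with algebraic multiplicities) are λ = 2 with multiplicity 4.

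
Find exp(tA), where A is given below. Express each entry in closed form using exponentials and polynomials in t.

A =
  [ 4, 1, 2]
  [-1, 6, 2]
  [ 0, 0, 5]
e^{tA} =
  [-t*exp(5*t) + exp(5*t), t*exp(5*t), 2*t*exp(5*t)]
  [-t*exp(5*t), t*exp(5*t) + exp(5*t), 2*t*exp(5*t)]
  [0, 0, exp(5*t)]

Strategy: write A = P · J · P⁻¹ where J is a Jordan canonical form, so e^{tA} = P · e^{tJ} · P⁻¹, and e^{tJ} can be computed block-by-block.

A has Jordan form
J =
  [5, 1, 0]
  [0, 5, 0]
  [0, 0, 5]
(up to reordering of blocks).

Per-block formulas:
  For a 1×1 block at λ = 5: exp(t · [5]) = [e^(5t)].
  For a 2×2 Jordan block J_2(5): exp(t · J_2(5)) = e^(5t)·(I + t·N), where N is the 2×2 nilpotent shift.

After assembling e^{tJ} and conjugating by P, we get:

e^{tA} =
  [-t*exp(5*t) + exp(5*t), t*exp(5*t), 2*t*exp(5*t)]
  [-t*exp(5*t), t*exp(5*t) + exp(5*t), 2*t*exp(5*t)]
  [0, 0, exp(5*t)]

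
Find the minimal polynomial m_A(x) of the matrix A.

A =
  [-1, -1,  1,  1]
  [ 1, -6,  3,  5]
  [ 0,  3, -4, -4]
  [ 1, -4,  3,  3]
x^3 + 6*x^2 + 12*x + 8

The characteristic polynomial is χ_A(x) = (x + 2)^4, so the eigenvalues are known. The minimal polynomial is
  m_A(x) = Π_λ (x − λ)^{k_λ}
where k_λ is the size of the *largest* Jordan block for λ (equivalently, the smallest k with (A − λI)^k v = 0 for every generalised eigenvector v of λ).

  λ = -2: largest Jordan block has size 3, contributing (x + 2)^3

So m_A(x) = (x + 2)^3 = x^3 + 6*x^2 + 12*x + 8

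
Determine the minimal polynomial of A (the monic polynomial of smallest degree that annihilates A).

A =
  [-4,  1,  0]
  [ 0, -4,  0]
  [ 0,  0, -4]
x^2 + 8*x + 16

The characteristic polynomial is χ_A(x) = (x + 4)^3, so the eigenvalues are known. The minimal polynomial is
  m_A(x) = Π_λ (x − λ)^{k_λ}
where k_λ is the size of the *largest* Jordan block for λ (equivalently, the smallest k with (A − λI)^k v = 0 for every generalised eigenvector v of λ).

  λ = -4: largest Jordan block has size 2, contributing (x + 4)^2

So m_A(x) = (x + 4)^2 = x^2 + 8*x + 16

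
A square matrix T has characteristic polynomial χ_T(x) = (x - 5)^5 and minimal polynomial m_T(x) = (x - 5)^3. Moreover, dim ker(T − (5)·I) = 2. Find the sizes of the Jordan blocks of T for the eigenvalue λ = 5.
Block sizes for λ = 5: [3, 2]

Step 1 — from the characteristic polynomial, algebraic multiplicity of λ = 5 is 5. From dim ker(T − (5)·I) = 2, there are exactly 2 Jordan blocks for λ = 5.
Step 2 — from the minimal polynomial, the factor (x − 5)^3 tells us the largest block for λ = 5 has size 3.
Step 3 — with total size 5, 2 blocks, and largest block 3, the block sizes (in nonincreasing order) are [3, 2].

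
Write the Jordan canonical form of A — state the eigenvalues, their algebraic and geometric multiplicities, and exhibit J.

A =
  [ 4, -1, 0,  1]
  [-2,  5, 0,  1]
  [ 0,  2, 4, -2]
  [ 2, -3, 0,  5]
J_2(4) ⊕ J_1(4) ⊕ J_1(6)

The characteristic polynomial is
  det(x·I − A) = x^4 - 18*x^3 + 120*x^2 - 352*x + 384 = (x - 6)*(x - 4)^3

Eigenvalues and multiplicities (the geometric multiplicity of λ is n − rank(A − λI), which equals the number of Jordan blocks for λ):
  λ = 4: algebraic multiplicity = 3, geometric multiplicity = 2
  λ = 6: algebraic multiplicity = 1, geometric multiplicity = 1

Determining the block sizes for each eigenvalue:
  λ = 4: 2 blocks summing to 3 forces exactly one block of size 2 and the rest size 1 → block sizes [2, 1]
  λ = 6: one block (gm = 1), so the single block has size am = 1 → block sizes [1]

Assembling the blocks gives a Jordan form
J =
  [4, 1, 0, 0]
  [0, 4, 0, 0]
  [0, 0, 4, 0]
  [0, 0, 0, 6]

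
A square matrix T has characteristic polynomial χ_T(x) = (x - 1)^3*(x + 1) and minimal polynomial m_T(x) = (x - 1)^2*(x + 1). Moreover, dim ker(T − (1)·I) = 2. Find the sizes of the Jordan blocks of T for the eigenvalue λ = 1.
Block sizes for λ = 1: [2, 1]

Step 1 — from the characteristic polynomial, algebraic multiplicity of λ = 1 is 3. From dim ker(T − (1)·I) = 2, there are exactly 2 Jordan blocks for λ = 1.
Step 2 — from the minimal polynomial, the factor (x − 1)^2 tells us the largest block for λ = 1 has size 2.
Step 3 — with total size 3, 2 blocks, and largest block 2, the block sizes (in nonincreasing order) are [2, 1].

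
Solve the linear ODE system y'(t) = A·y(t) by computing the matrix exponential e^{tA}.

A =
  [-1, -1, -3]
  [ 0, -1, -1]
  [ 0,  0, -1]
e^{tA} =
  [exp(-t), -t*exp(-t), t^2*exp(-t)/2 - 3*t*exp(-t)]
  [0, exp(-t), -t*exp(-t)]
  [0, 0, exp(-t)]

Strategy: write A = P · J · P⁻¹ where J is a Jordan canonical form, so e^{tA} = P · e^{tJ} · P⁻¹, and e^{tJ} can be computed block-by-block.

A has Jordan form
J =
  [-1,  1,  0]
  [ 0, -1,  1]
  [ 0,  0, -1]
(up to reordering of blocks).

Per-block formulas:
  For a 3×3 Jordan block J_3(-1): exp(t · J_3(-1)) = e^(-1t)·(I + t·N + (t^2/2)·N^2), where N is the 3×3 nilpotent shift.

After assembling e^{tJ} and conjugating by P, we get:

e^{tA} =
  [exp(-t), -t*exp(-t), t^2*exp(-t)/2 - 3*t*exp(-t)]
  [0, exp(-t), -t*exp(-t)]
  [0, 0, exp(-t)]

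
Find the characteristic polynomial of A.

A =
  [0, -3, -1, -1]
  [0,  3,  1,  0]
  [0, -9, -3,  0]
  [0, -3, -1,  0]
x^4

Expanding det(x·I − A) (e.g. by cofactor expansion or by noting that A is similar to its Jordan form J, which has the same characteristic polynomial as A) gives
  χ_A(x) = x^4
which factors as x^4. The eigenvalues (with algebraic multiplicities) are λ = 0 with multiplicity 4.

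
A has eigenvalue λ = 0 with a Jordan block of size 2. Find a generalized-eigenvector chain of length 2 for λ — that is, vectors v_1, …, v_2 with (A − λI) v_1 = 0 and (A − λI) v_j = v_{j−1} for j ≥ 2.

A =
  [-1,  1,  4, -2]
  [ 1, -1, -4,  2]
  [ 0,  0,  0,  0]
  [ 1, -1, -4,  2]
A Jordan chain for λ = 0 of length 2:
v_1 = (-1, 1, 0, 1)ᵀ
v_2 = (1, 0, 0, 0)ᵀ

Let N = A − (0)·I. We want v_2 with N^2 v_2 = 0 but N^1 v_2 ≠ 0; then v_{j-1} := N · v_j for j = 2, …, 2.

Pick v_2 = (1, 0, 0, 0)ᵀ.
Then v_1 = N · v_2 = (-1, 1, 0, 1)ᵀ.

Sanity check: (A − (0)·I) v_1 = (0, 0, 0, 0)ᵀ = 0. ✓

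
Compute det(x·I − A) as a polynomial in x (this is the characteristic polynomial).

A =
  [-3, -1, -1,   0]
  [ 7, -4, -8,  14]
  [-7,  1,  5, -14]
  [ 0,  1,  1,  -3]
x^4 + 5*x^3 - 9*x^2 - 81*x - 108

Expanding det(x·I − A) (e.g. by cofactor expansion or by noting that A is similar to its Jordan form J, which has the same characteristic polynomial as A) gives
  χ_A(x) = x^4 + 5*x^3 - 9*x^2 - 81*x - 108
which factors as (x - 4)*(x + 3)^3. The eigenvalues (with algebraic multiplicities) are λ = -3 with multiplicity 3, λ = 4 with multiplicity 1.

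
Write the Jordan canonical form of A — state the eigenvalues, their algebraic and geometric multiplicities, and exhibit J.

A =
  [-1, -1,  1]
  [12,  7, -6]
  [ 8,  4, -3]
J_2(1) ⊕ J_1(1)

The characteristic polynomial is
  det(x·I − A) = x^3 - 3*x^2 + 3*x - 1 = (x - 1)^3

Eigenvalues and multiplicities (the geometric multiplicity of λ is n − rank(A − λI), which equals the number of Jordan blocks for λ):
  λ = 1: algebraic multiplicity = 3, geometric multiplicity = 2

Determining the block sizes for each eigenvalue:
  λ = 1: 2 blocks summing to 3 forces exactly one block of size 2 and the rest size 1 → block sizes [2, 1]

Assembling the blocks gives a Jordan form
J =
  [1, 1, 0]
  [0, 1, 0]
  [0, 0, 1]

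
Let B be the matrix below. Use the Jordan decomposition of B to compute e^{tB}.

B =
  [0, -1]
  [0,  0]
e^{tB} =
  [1, -t]
  [0, 1]

Strategy: write B = P · J · P⁻¹ where J is a Jordan canonical form, so e^{tB} = P · e^{tJ} · P⁻¹, and e^{tJ} can be computed block-by-block.

B has Jordan form
J =
  [0, 1]
  [0, 0]
(up to reordering of blocks).

Per-block formulas:
  For a 2×2 Jordan block J_2(0): exp(t · J_2(0)) = e^(0t)·(I + t·N), where N is the 2×2 nilpotent shift.

After assembling e^{tJ} and conjugating by P, we get:

e^{tB} =
  [1, -t]
  [0, 1]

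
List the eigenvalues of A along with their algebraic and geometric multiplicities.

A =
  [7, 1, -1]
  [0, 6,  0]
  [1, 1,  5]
λ = 6: alg = 3, geom = 2

Step 1 — factor the characteristic polynomial to read off the algebraic multiplicities:
  χ_A(x) = (x - 6)^3

Step 2 — compute geometric multiplicities via the rank-nullity identity g(λ) = n − rank(A − λI):
  rank(A − (6)·I) = 1, so dim ker(A − (6)·I) = n − 1 = 2

Summary:
  λ = 6: algebraic multiplicity = 3, geometric multiplicity = 2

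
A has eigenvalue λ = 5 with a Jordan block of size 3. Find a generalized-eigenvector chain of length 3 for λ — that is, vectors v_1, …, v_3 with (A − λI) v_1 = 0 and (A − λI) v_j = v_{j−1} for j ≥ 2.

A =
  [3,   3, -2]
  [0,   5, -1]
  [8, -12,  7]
A Jordan chain for λ = 5 of length 3:
v_1 = (-12, -8, 0)ᵀ
v_2 = (-2, 0, 8)ᵀ
v_3 = (1, 0, 0)ᵀ

Let N = A − (5)·I. We want v_3 with N^3 v_3 = 0 but N^2 v_3 ≠ 0; then v_{j-1} := N · v_j for j = 3, …, 2.

Pick v_3 = (1, 0, 0)ᵀ.
Then v_2 = N · v_3 = (-2, 0, 8)ᵀ.
Then v_1 = N · v_2 = (-12, -8, 0)ᵀ.

Sanity check: (A − (5)·I) v_1 = (0, 0, 0)ᵀ = 0. ✓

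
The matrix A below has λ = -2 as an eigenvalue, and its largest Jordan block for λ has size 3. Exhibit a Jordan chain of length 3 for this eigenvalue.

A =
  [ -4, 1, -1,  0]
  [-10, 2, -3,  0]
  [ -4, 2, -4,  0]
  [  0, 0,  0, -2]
A Jordan chain for λ = -2 of length 3:
v_1 = (-2, -8, -4, 0)ᵀ
v_2 = (-2, -10, -4, 0)ᵀ
v_3 = (1, 0, 0, 0)ᵀ

Let N = A − (-2)·I. We want v_3 with N^3 v_3 = 0 but N^2 v_3 ≠ 0; then v_{j-1} := N · v_j for j = 3, …, 2.

Pick v_3 = (1, 0, 0, 0)ᵀ.
Then v_2 = N · v_3 = (-2, -10, -4, 0)ᵀ.
Then v_1 = N · v_2 = (-2, -8, -4, 0)ᵀ.

Sanity check: (A − (-2)·I) v_1 = (0, 0, 0, 0)ᵀ = 0. ✓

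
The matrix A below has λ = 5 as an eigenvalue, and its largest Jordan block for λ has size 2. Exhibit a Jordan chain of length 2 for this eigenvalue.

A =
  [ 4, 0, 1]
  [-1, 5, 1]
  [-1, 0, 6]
A Jordan chain for λ = 5 of length 2:
v_1 = (-1, -1, -1)ᵀ
v_2 = (1, 0, 0)ᵀ

Let N = A − (5)·I. We want v_2 with N^2 v_2 = 0 but N^1 v_2 ≠ 0; then v_{j-1} := N · v_j for j = 2, …, 2.

Pick v_2 = (1, 0, 0)ᵀ.
Then v_1 = N · v_2 = (-1, -1, -1)ᵀ.

Sanity check: (A − (5)·I) v_1 = (0, 0, 0)ᵀ = 0. ✓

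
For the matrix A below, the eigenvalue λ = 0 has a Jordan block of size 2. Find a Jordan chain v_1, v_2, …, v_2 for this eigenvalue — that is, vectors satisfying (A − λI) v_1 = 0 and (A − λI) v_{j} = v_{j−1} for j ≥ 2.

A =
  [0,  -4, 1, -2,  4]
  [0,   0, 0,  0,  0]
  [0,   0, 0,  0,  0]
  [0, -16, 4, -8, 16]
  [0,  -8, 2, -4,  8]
A Jordan chain for λ = 0 of length 2:
v_1 = (-4, 0, 0, -16, -8)ᵀ
v_2 = (0, 1, 0, 0, 0)ᵀ

Let N = A − (0)·I. We want v_2 with N^2 v_2 = 0 but N^1 v_2 ≠ 0; then v_{j-1} := N · v_j for j = 2, …, 2.

Pick v_2 = (0, 1, 0, 0, 0)ᵀ.
Then v_1 = N · v_2 = (-4, 0, 0, -16, -8)ᵀ.

Sanity check: (A − (0)·I) v_1 = (0, 0, 0, 0, 0)ᵀ = 0. ✓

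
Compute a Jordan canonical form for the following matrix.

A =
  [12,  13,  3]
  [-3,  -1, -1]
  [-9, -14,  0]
J_1(3) ⊕ J_2(4)

The characteristic polynomial is
  det(x·I − A) = x^3 - 11*x^2 + 40*x - 48 = (x - 4)^2*(x - 3)

Eigenvalues and multiplicities (the geometric multiplicity of λ is n − rank(A − λI), which equals the number of Jordan blocks for λ):
  λ = 3: algebraic multiplicity = 1, geometric multiplicity = 1
  λ = 4: algebraic multiplicity = 2, geometric multiplicity = 1

Determining the block sizes for each eigenvalue:
  λ = 3: one block (gm = 1), so the single block has size am = 1 → block sizes [1]
  λ = 4: one block (gm = 1), so the single block has size am = 2 → block sizes [2]

Assembling the blocks gives a Jordan form
J =
  [3, 0, 0]
  [0, 4, 1]
  [0, 0, 4]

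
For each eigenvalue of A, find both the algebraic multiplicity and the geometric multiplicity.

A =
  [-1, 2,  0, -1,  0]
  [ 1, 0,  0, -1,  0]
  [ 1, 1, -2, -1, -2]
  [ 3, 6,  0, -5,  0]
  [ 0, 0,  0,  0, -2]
λ = -2: alg = 5, geom = 3

Step 1 — factor the characteristic polynomial to read off the algebraic multiplicities:
  χ_A(x) = (x + 2)^5

Step 2 — compute geometric multiplicities via the rank-nullity identity g(λ) = n − rank(A − λI):
  rank(A − (-2)·I) = 2, so dim ker(A − (-2)·I) = n − 2 = 3

Summary:
  λ = -2: algebraic multiplicity = 5, geometric multiplicity = 3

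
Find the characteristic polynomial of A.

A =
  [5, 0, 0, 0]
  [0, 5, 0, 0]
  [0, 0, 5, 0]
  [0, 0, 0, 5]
x^4 - 20*x^3 + 150*x^2 - 500*x + 625

Expanding det(x·I − A) (e.g. by cofactor expansion or by noting that A is similar to its Jordan form J, which has the same characteristic polynomial as A) gives
  χ_A(x) = x^4 - 20*x^3 + 150*x^2 - 500*x + 625
which factors as (x - 5)^4. The eigenvalues (with algebraic multiplicities) are λ = 5 with multiplicity 4.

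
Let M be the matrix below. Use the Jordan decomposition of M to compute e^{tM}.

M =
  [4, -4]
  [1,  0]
e^{tM} =
  [2*t*exp(2*t) + exp(2*t), -4*t*exp(2*t)]
  [t*exp(2*t), -2*t*exp(2*t) + exp(2*t)]

Strategy: write M = P · J · P⁻¹ where J is a Jordan canonical form, so e^{tM} = P · e^{tJ} · P⁻¹, and e^{tJ} can be computed block-by-block.

M has Jordan form
J =
  [2, 1]
  [0, 2]
(up to reordering of blocks).

Per-block formulas:
  For a 2×2 Jordan block J_2(2): exp(t · J_2(2)) = e^(2t)·(I + t·N), where N is the 2×2 nilpotent shift.

After assembling e^{tJ} and conjugating by P, we get:

e^{tM} =
  [2*t*exp(2*t) + exp(2*t), -4*t*exp(2*t)]
  [t*exp(2*t), -2*t*exp(2*t) + exp(2*t)]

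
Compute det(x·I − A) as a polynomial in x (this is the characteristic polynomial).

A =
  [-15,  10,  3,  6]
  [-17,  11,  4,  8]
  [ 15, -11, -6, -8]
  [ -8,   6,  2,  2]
x^4 + 8*x^3 + 24*x^2 + 32*x + 16

Expanding det(x·I − A) (e.g. by cofactor expansion or by noting that A is similar to its Jordan form J, which has the same characteristic polynomial as A) gives
  χ_A(x) = x^4 + 8*x^3 + 24*x^2 + 32*x + 16
which factors as (x + 2)^4. The eigenvalues (with algebraic multiplicities) are λ = -2 with multiplicity 4.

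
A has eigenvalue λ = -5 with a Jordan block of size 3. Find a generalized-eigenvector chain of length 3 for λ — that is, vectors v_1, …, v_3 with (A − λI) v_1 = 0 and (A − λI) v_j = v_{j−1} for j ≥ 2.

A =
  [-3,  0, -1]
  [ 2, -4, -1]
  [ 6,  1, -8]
A Jordan chain for λ = -5 of length 3:
v_1 = (-2, 0, -4)ᵀ
v_2 = (2, 2, 6)ᵀ
v_3 = (1, 0, 0)ᵀ

Let N = A − (-5)·I. We want v_3 with N^3 v_3 = 0 but N^2 v_3 ≠ 0; then v_{j-1} := N · v_j for j = 3, …, 2.

Pick v_3 = (1, 0, 0)ᵀ.
Then v_2 = N · v_3 = (2, 2, 6)ᵀ.
Then v_1 = N · v_2 = (-2, 0, -4)ᵀ.

Sanity check: (A − (-5)·I) v_1 = (0, 0, 0)ᵀ = 0. ✓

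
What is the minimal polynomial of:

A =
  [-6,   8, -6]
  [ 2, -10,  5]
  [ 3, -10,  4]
x^3 + 12*x^2 + 48*x + 64

The characteristic polynomial is χ_A(x) = (x + 4)^3, so the eigenvalues are known. The minimal polynomial is
  m_A(x) = Π_λ (x − λ)^{k_λ}
where k_λ is the size of the *largest* Jordan block for λ (equivalently, the smallest k with (A − λI)^k v = 0 for every generalised eigenvector v of λ).

  λ = -4: largest Jordan block has size 3, contributing (x + 4)^3

So m_A(x) = (x + 4)^3 = x^3 + 12*x^2 + 48*x + 64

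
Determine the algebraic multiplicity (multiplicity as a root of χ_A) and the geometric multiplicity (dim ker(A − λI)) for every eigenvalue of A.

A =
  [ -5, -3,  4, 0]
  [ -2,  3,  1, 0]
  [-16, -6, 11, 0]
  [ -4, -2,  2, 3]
λ = 3: alg = 4, geom = 2

Step 1 — factor the characteristic polynomial to read off the algebraic multiplicities:
  χ_A(x) = (x - 3)^4

Step 2 — compute geometric multiplicities via the rank-nullity identity g(λ) = n − rank(A − λI):
  rank(A − (3)·I) = 2, so dim ker(A − (3)·I) = n − 2 = 2

Summary:
  λ = 3: algebraic multiplicity = 4, geometric multiplicity = 2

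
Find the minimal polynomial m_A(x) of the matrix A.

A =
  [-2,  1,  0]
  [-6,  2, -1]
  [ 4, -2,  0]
x^3

The characteristic polynomial is χ_A(x) = x^3, so the eigenvalues are known. The minimal polynomial is
  m_A(x) = Π_λ (x − λ)^{k_λ}
where k_λ is the size of the *largest* Jordan block for λ (equivalently, the smallest k with (A − λI)^k v = 0 for every generalised eigenvector v of λ).

  λ = 0: largest Jordan block has size 3, contributing (x − 0)^3

So m_A(x) = x^3 = x^3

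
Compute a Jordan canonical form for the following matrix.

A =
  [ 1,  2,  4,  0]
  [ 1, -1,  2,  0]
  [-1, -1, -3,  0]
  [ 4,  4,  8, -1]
J_3(-1) ⊕ J_1(-1)

The characteristic polynomial is
  det(x·I − A) = x^4 + 4*x^3 + 6*x^2 + 4*x + 1 = (x + 1)^4

Eigenvalues and multiplicities (the geometric multiplicity of λ is n − rank(A − λI), which equals the number of Jordan blocks for λ):
  λ = -1: algebraic multiplicity = 4, geometric multiplicity = 2

Determining the block sizes for each eigenvalue:
  λ = -1: with am = 4 and gm = 2, the partition is not yet determined (e.g. several partitions of 4 into 2 parts exist). Let N = A − (-1)·I. Computing rank(N^1) = 2, rank(N^2) = 1, rank(N^3) = 0; the number of blocks of size ≥ j is rank(N^{j−1}) − rank(N^j), giving [2, 1, 1]. So we have 1 block(s) of size 3, 1 block(s) of size 1 → block sizes [3, 1]

Assembling the blocks gives a Jordan form
J =
  [-1,  1,  0,  0]
  [ 0, -1,  1,  0]
  [ 0,  0, -1,  0]
  [ 0,  0,  0, -1]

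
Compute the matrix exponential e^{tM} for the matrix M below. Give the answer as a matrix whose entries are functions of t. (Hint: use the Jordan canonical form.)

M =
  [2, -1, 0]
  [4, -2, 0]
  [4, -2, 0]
e^{tM} =
  [2*t + 1, -t, 0]
  [4*t, 1 - 2*t, 0]
  [4*t, -2*t, 1]

Strategy: write M = P · J · P⁻¹ where J is a Jordan canonical form, so e^{tM} = P · e^{tJ} · P⁻¹, and e^{tJ} can be computed block-by-block.

M has Jordan form
J =
  [0, 1, 0]
  [0, 0, 0]
  [0, 0, 0]
(up to reordering of blocks).

Per-block formulas:
  For a 2×2 Jordan block J_2(0): exp(t · J_2(0)) = e^(0t)·(I + t·N), where N is the 2×2 nilpotent shift.
  For a 1×1 block at λ = 0: exp(t · [0]) = [e^(0t)].

After assembling e^{tJ} and conjugating by P, we get:

e^{tM} =
  [2*t + 1, -t, 0]
  [4*t, 1 - 2*t, 0]
  [4*t, -2*t, 1]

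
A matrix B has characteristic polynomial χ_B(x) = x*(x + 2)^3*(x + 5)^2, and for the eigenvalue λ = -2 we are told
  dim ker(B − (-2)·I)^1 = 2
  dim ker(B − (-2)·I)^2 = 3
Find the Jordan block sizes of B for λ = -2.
Block sizes for λ = -2: [2, 1]

From the dimensions of kernels of powers, the number of Jordan blocks of size at least j is d_j − d_{j−1} where d_j = dim ker(N^j) (with d_0 = 0). Computing the differences gives [2, 1].
The number of blocks of size exactly k is (#blocks of size ≥ k) − (#blocks of size ≥ k + 1), so the partition is: 1 block(s) of size 1, 1 block(s) of size 2.
In nonincreasing order the block sizes are [2, 1].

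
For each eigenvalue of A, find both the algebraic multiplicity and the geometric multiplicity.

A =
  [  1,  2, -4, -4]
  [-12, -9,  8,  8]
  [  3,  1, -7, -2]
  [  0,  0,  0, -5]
λ = -5: alg = 4, geom = 3

Step 1 — factor the characteristic polynomial to read off the algebraic multiplicities:
  χ_A(x) = (x + 5)^4

Step 2 — compute geometric multiplicities via the rank-nullity identity g(λ) = n − rank(A − λI):
  rank(A − (-5)·I) = 1, so dim ker(A − (-5)·I) = n − 1 = 3

Summary:
  λ = -5: algebraic multiplicity = 4, geometric multiplicity = 3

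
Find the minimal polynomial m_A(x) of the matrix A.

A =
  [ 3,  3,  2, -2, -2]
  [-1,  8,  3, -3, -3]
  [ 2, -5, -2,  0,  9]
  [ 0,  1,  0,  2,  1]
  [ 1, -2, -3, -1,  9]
x^3 - 12*x^2 + 48*x - 64

The characteristic polynomial is χ_A(x) = (x - 4)^5, so the eigenvalues are known. The minimal polynomial is
  m_A(x) = Π_λ (x − λ)^{k_λ}
where k_λ is the size of the *largest* Jordan block for λ (equivalently, the smallest k with (A − λI)^k v = 0 for every generalised eigenvector v of λ).

  λ = 4: largest Jordan block has size 3, contributing (x − 4)^3

So m_A(x) = (x - 4)^3 = x^3 - 12*x^2 + 48*x - 64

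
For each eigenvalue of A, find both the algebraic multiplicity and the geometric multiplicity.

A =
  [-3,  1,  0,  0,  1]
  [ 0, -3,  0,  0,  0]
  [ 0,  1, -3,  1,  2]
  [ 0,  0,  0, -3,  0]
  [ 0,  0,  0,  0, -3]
λ = -3: alg = 5, geom = 3

Step 1 — factor the characteristic polynomial to read off the algebraic multiplicities:
  χ_A(x) = (x + 3)^5

Step 2 — compute geometric multiplicities via the rank-nullity identity g(λ) = n − rank(A − λI):
  rank(A − (-3)·I) = 2, so dim ker(A − (-3)·I) = n − 2 = 3

Summary:
  λ = -3: algebraic multiplicity = 5, geometric multiplicity = 3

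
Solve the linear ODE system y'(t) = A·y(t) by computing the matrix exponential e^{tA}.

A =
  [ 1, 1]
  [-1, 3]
e^{tA} =
  [-t*exp(2*t) + exp(2*t), t*exp(2*t)]
  [-t*exp(2*t), t*exp(2*t) + exp(2*t)]

Strategy: write A = P · J · P⁻¹ where J is a Jordan canonical form, so e^{tA} = P · e^{tJ} · P⁻¹, and e^{tJ} can be computed block-by-block.

A has Jordan form
J =
  [2, 1]
  [0, 2]
(up to reordering of blocks).

Per-block formulas:
  For a 2×2 Jordan block J_2(2): exp(t · J_2(2)) = e^(2t)·(I + t·N), where N is the 2×2 nilpotent shift.

After assembling e^{tJ} and conjugating by P, we get:

e^{tA} =
  [-t*exp(2*t) + exp(2*t), t*exp(2*t)]
  [-t*exp(2*t), t*exp(2*t) + exp(2*t)]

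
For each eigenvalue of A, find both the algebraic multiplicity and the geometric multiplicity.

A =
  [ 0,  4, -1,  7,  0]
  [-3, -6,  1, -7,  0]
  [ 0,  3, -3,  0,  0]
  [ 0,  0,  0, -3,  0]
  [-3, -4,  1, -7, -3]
λ = -3: alg = 5, geom = 3

Step 1 — factor the characteristic polynomial to read off the algebraic multiplicities:
  χ_A(x) = (x + 3)^5

Step 2 — compute geometric multiplicities via the rank-nullity identity g(λ) = n − rank(A − λI):
  rank(A − (-3)·I) = 2, so dim ker(A − (-3)·I) = n − 2 = 3

Summary:
  λ = -3: algebraic multiplicity = 5, geometric multiplicity = 3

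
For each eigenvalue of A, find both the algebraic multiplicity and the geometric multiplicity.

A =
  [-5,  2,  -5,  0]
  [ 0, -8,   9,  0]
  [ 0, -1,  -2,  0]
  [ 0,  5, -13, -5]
λ = -5: alg = 4, geom = 2

Step 1 — factor the characteristic polynomial to read off the algebraic multiplicities:
  χ_A(x) = (x + 5)^4

Step 2 — compute geometric multiplicities via the rank-nullity identity g(λ) = n − rank(A − λI):
  rank(A − (-5)·I) = 2, so dim ker(A − (-5)·I) = n − 2 = 2

Summary:
  λ = -5: algebraic multiplicity = 4, geometric multiplicity = 2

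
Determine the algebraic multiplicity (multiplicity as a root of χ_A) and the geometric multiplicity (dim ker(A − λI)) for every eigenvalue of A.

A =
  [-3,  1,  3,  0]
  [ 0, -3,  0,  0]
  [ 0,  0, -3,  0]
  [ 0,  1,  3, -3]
λ = -3: alg = 4, geom = 3

Step 1 — factor the characteristic polynomial to read off the algebraic multiplicities:
  χ_A(x) = (x + 3)^4

Step 2 — compute geometric multiplicities via the rank-nullity identity g(λ) = n − rank(A − λI):
  rank(A − (-3)·I) = 1, so dim ker(A − (-3)·I) = n − 1 = 3

Summary:
  λ = -3: algebraic multiplicity = 4, geometric multiplicity = 3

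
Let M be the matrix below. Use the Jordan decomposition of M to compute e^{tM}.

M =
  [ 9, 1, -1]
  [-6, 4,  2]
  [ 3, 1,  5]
e^{tM} =
  [3*t*exp(6*t) + exp(6*t), t*exp(6*t), -t*exp(6*t)]
  [-6*t*exp(6*t), -2*t*exp(6*t) + exp(6*t), 2*t*exp(6*t)]
  [3*t*exp(6*t), t*exp(6*t), -t*exp(6*t) + exp(6*t)]

Strategy: write M = P · J · P⁻¹ where J is a Jordan canonical form, so e^{tM} = P · e^{tJ} · P⁻¹, and e^{tJ} can be computed block-by-block.

M has Jordan form
J =
  [6, 1, 0]
  [0, 6, 0]
  [0, 0, 6]
(up to reordering of blocks).

Per-block formulas:
  For a 1×1 block at λ = 6: exp(t · [6]) = [e^(6t)].
  For a 2×2 Jordan block J_2(6): exp(t · J_2(6)) = e^(6t)·(I + t·N), where N is the 2×2 nilpotent shift.

After assembling e^{tJ} and conjugating by P, we get:

e^{tM} =
  [3*t*exp(6*t) + exp(6*t), t*exp(6*t), -t*exp(6*t)]
  [-6*t*exp(6*t), -2*t*exp(6*t) + exp(6*t), 2*t*exp(6*t)]
  [3*t*exp(6*t), t*exp(6*t), -t*exp(6*t) + exp(6*t)]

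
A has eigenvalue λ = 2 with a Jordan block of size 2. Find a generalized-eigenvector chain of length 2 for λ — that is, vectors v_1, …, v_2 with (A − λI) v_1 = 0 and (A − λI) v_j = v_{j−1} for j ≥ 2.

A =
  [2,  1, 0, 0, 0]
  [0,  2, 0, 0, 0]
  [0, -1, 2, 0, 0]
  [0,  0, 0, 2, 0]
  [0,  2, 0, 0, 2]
A Jordan chain for λ = 2 of length 2:
v_1 = (1, 0, -1, 0, 2)ᵀ
v_2 = (0, 1, 0, 0, 0)ᵀ

Let N = A − (2)·I. We want v_2 with N^2 v_2 = 0 but N^1 v_2 ≠ 0; then v_{j-1} := N · v_j for j = 2, …, 2.

Pick v_2 = (0, 1, 0, 0, 0)ᵀ.
Then v_1 = N · v_2 = (1, 0, -1, 0, 2)ᵀ.

Sanity check: (A − (2)·I) v_1 = (0, 0, 0, 0, 0)ᵀ = 0. ✓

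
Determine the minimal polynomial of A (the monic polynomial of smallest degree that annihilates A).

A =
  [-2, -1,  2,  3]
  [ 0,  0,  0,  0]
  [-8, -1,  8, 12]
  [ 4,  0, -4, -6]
x^2

The characteristic polynomial is χ_A(x) = x^4, so the eigenvalues are known. The minimal polynomial is
  m_A(x) = Π_λ (x − λ)^{k_λ}
where k_λ is the size of the *largest* Jordan block for λ (equivalently, the smallest k with (A − λI)^k v = 0 for every generalised eigenvector v of λ).

  λ = 0: largest Jordan block has size 2, contributing (x − 0)^2

So m_A(x) = x^2 = x^2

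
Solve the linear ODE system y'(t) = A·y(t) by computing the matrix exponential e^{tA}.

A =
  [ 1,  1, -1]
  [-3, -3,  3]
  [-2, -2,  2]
e^{tA} =
  [t + 1, t, -t]
  [-3*t, 1 - 3*t, 3*t]
  [-2*t, -2*t, 2*t + 1]

Strategy: write A = P · J · P⁻¹ where J is a Jordan canonical form, so e^{tA} = P · e^{tJ} · P⁻¹, and e^{tJ} can be computed block-by-block.

A has Jordan form
J =
  [0, 1, 0]
  [0, 0, 0]
  [0, 0, 0]
(up to reordering of blocks).

Per-block formulas:
  For a 2×2 Jordan block J_2(0): exp(t · J_2(0)) = e^(0t)·(I + t·N), where N is the 2×2 nilpotent shift.
  For a 1×1 block at λ = 0: exp(t · [0]) = [e^(0t)].

After assembling e^{tJ} and conjugating by P, we get:

e^{tA} =
  [t + 1, t, -t]
  [-3*t, 1 - 3*t, 3*t]
  [-2*t, -2*t, 2*t + 1]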